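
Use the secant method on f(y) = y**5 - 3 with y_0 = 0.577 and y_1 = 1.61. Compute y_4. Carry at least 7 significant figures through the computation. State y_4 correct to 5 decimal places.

f(y_0) = -2.936044, f(y_1) = 7.817562
y_2 = 1.610000 - (7.817562)·(1.610000 - 0.577000)/(7.817562 - (-2.936044)) = 0.859039; f(y_2) = -2.532196
y_3 = 0.859039 - (-2.532196)·(0.859039 - 1.610000)/(-2.532196 - (7.817562)) = 1.042771; f(y_3) = -1.767054
y_4 = 1.042771 - (-1.767054)·(1.042771 - 0.859039)/(-1.767054 - (-2.532196)) = 1.467089; f(y_4) = 3.796464

1.46709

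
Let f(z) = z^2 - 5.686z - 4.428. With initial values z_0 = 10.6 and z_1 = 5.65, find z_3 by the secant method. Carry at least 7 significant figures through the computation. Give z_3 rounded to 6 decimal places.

6.415215

f(z_0) = 47.660400, f(z_1) = -4.631400
z_2 = 5.650000 - (-4.631400)·(5.650000 - 10.600000)/(-4.631400 - (47.660400)) = 6.088413; f(z_2) = -1.977940
z_3 = 6.088413 - (-1.977940)·(6.088413 - 5.650000)/(-1.977940 - (-4.631400)) = 6.415215; f(z_3) = 0.250074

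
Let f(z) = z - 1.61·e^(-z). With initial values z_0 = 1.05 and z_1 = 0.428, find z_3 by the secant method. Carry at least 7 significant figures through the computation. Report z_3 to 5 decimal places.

0.75750

Secant update: z_(k+1) = z_k − f(z_k)·(z_k − z_(k-1))/(f(z_k) − f(z_(k-1))).
f(z_0) = 0.486600, f(z_1) = -0.621416
z_2 = 0.428000 - (-0.621416)·(0.428000 - 1.050000)/(-0.621416 - (0.486600)) = 0.776840; f(z_2) = 0.036471
z_3 = 0.776840 - (0.036471)·(0.776840 - 0.428000)/(0.036471 - (-0.621416)) = 0.757502; f(z_3) = 0.002676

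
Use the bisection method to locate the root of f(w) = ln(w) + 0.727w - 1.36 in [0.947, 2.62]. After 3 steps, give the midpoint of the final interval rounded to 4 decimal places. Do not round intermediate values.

f(0.947000) = -0.725987, f(2.620000) = 1.507914 (opposite signs)
step 1: m = 1.783500, f(m) = 0.515182 > 0 → root in [0.947000, 1.783500]
step 2: m = 1.365250, f(m) = -0.056126 < 0 → root in [1.365250, 1.783500]
step 3: m = 1.574375, f(m) = 0.238429 > 0 → root in [1.365250, 1.574375]
Midpoint of [1.365250, 1.574375] = 1.469813

1.4698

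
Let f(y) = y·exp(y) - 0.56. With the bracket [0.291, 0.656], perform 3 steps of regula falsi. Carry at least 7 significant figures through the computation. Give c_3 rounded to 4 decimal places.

f(0.291000) = -0.170711, f(0.656000) = 0.704157
step 1: c = 0.362221, f(c) = -0.039663 < 0 → new bracket [0.362221, 0.656000]
step 2: c = 0.377887, f(c) = -0.008589 < 0 → new bracket [0.377887, 0.656000]
step 3: c = 0.381238, f(c) = -0.001831 < 0 → new bracket [0.381238, 0.656000]

0.3812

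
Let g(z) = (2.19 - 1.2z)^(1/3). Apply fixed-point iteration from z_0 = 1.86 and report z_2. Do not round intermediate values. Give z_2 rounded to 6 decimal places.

z_1 = g(1.860000) = -0.347603
z_2 = g(-0.347603) = 1.376323

1.376323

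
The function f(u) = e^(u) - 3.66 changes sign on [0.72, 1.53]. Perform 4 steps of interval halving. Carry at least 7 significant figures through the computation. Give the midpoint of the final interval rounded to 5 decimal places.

f(0.720000) = -1.605567, f(1.530000) = 0.958177 (opposite signs)
step 1: m = 1.125000, f(m) = -0.579783 < 0 → root in [1.125000, 1.530000]
step 2: m = 1.327500, f(m) = 0.111603 > 0 → root in [1.125000, 1.327500]
step 3: m = 1.226250, f(m) = -0.251576 < 0 → root in [1.226250, 1.327500]
step 4: m = 1.276875, f(m) = -0.074582 < 0 → root in [1.276875, 1.327500]
Midpoint of [1.276875, 1.327500] = 1.302188

1.30219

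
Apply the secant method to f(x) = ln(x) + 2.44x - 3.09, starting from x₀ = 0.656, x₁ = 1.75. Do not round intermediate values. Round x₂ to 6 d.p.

Secant update: x_(k+1) = x_k − f(x_k)·(x_k − x_(k-1))/(f(x_k) − f(x_(k-1))).
f(x_0) = -1.910954, f(x_1) = 1.739616
x_2 = 1.750000 - (1.739616)·(1.750000 - 0.656000)/(1.739616 - (-1.910954)) = 1.228673; f(x_2) = 0.113898

1.228673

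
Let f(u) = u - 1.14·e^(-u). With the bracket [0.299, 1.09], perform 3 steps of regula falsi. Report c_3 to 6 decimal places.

f(0.299000) = -0.546378, f(1.090000) = 0.706713
step 1: c = 0.643895, f(c) = 0.045118 > 0 → new bracket [0.299000, 0.643895]
step 2: c = 0.617587, f(c) = 0.002849 > 0 → new bracket [0.299000, 0.617587]
step 3: c = 0.615935, f(c) = 0.000180 > 0 → new bracket [0.299000, 0.615935]

0.615935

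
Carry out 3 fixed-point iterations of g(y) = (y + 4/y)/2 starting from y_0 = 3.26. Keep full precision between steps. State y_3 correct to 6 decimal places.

y_1 = g(3.260000) = 2.243497
y_2 = g(2.243497) = 2.013214
y_3 = g(2.013214) = 2.000043

2.000043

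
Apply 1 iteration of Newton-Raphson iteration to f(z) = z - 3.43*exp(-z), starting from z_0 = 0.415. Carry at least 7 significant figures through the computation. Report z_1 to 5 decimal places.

Newton update: z ← z − f(z)/f'(z).
f'(z) = 1 + 3.43*exp(-z)
z_0 = 0.415000: f = -1.849967, f' = 3.264967 → z_1 = 0.415000 - (-1.849967)/(3.264967) = 0.981611

0.98161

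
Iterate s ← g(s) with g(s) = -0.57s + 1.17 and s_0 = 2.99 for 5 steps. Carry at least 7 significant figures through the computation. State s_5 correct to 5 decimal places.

0.61016

s_1 = g(2.990000) = -0.534300
s_2 = g(-0.534300) = 1.474551
s_3 = g(1.474551) = 0.329506
s_4 = g(0.329506) = 0.982182
s_5 = g(0.982182) = 0.610156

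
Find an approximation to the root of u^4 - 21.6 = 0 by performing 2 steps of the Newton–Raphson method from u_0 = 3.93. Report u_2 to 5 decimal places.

Newton update: u ← u − f(u)/f'(u).
f'(u) = 4u^3
u_0 = 3.930000: f = 216.944936, f' = 242.793828 → u_1 = 3.930000 - (216.944936)/(242.793828) = 3.036464
u_1 = 3.036464: f = 63.410537, f' = 111.986213 → u_2 = 3.036464 - (63.410537)/(111.986213) = 2.470229

2.47023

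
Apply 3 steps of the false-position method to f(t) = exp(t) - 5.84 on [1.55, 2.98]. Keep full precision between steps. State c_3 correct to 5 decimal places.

1.73889

f(1.550000) = -1.128530, f(2.980000) = 13.847817
step 1: c = 1.657756, f(c) = -0.592476 < 0 → new bracket [1.657756, 2.980000]
step 2: c = 1.712007, f(c) = -0.299930 < 0 → new bracket [1.712007, 2.980000]
step 3: c = 1.738888, f(c) = -0.148986 < 0 → new bracket [1.738888, 2.980000]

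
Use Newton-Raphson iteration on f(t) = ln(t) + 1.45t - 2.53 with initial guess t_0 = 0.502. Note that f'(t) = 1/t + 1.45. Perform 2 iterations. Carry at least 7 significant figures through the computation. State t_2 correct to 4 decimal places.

t_0 = 0.502000: f = -2.491255, f' = 3.442032 → t_1 = 0.502000 - (-2.491255)/(3.442032) = 1.225775
t_1 = 1.225775: f = -0.549054, f' = 2.265811 → t_2 = 1.225775 - (-0.549054)/(2.265811) = 1.468096

1.4681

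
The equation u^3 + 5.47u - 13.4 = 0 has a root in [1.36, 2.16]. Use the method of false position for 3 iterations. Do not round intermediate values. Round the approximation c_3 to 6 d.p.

1.639835

f(1.360000) = -3.445344, f(2.160000) = 8.492896
step 1: c = 1.590878, f(c) = -0.671558 < 0 → new bracket [1.590878, 2.160000]
step 2: c = 1.632582, f(c) = -0.118413 < 0 → new bracket [1.632582, 2.160000]
step 3: c = 1.639835, f(c) = -0.020494 < 0 → new bracket [1.639835, 2.160000]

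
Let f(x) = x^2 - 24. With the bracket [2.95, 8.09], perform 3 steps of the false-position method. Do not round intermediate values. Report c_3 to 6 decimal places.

f(2.950000) = -15.297500, f(8.090000) = 41.448100
step 1: c = 4.335643, f(c) = -5.202199 < 0 → new bracket [4.335643, 8.090000]
step 2: c = 4.754309, f(c) = -1.396541 < 0 → new bracket [4.754309, 8.090000]
step 3: c = 4.863038, f(c) = -0.350862 < 0 → new bracket [4.863038, 8.090000]

4.863038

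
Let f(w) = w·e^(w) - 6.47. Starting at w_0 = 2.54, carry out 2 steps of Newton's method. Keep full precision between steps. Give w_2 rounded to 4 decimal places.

1.6089

f'(w) = (w + 1)·e^(w)
w_0 = 2.540000: f = 25.736364, f' = 44.886035 → w_1 = 2.540000 - (25.736364)/(44.886035) = 1.966629
w_1 = 1.966629: f = 7.584596, f' = 21.201139 → w_2 = 1.966629 - (7.584596)/(21.201139) = 1.608884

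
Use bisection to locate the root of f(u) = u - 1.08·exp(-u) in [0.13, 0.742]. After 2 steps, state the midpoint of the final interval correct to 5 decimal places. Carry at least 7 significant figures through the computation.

0.66550

f(0.130000) = -0.818343, f(0.742000) = 0.227747 (opposite signs)
step 1: m = 0.436000, f(m) = -0.262347 < 0 → root in [0.436000, 0.742000]
step 2: m = 0.589000, f(m) = -0.010272 < 0 → root in [0.589000, 0.742000]
Midpoint of [0.589000, 0.742000] = 0.665500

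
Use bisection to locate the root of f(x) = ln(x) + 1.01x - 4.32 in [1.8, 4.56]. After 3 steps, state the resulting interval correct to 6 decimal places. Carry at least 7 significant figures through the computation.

f(1.800000) = -1.914213, f(4.560000) = 1.802923 (opposite signs)
step 1: m = 3.180000, f(m) = 0.048681 > 0 → root in [1.800000, 3.180000]
step 2: m = 2.490000, f(m) = -0.892817 < 0 → root in [2.490000, 3.180000]
step 3: m = 2.835000, f(m) = -0.414608 < 0 → root in [2.835000, 3.180000]

[2.835000, 3.180000]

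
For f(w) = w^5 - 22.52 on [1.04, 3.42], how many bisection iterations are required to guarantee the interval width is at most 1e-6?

Initial width b − a = 3.42 − 1.04 = 2.380000.
After n steps the width is (b−a)/2^n; need (b−a)/2^n ≤ 1e-6.
So n ≥ log₂(2.380000/1e-6) = log₂(2380000.0000) ≈ 21.1825.
Hence n = 22.

22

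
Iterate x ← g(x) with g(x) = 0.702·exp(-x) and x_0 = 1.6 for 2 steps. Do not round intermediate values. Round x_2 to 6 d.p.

x_1 = g(1.600000) = 0.141731
x_2 = g(0.141731) = 0.609234

0.609234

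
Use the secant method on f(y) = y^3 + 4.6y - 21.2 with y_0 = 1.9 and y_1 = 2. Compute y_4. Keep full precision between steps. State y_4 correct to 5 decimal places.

f(y_0) = -5.601000, f(y_1) = -4.000000
y_2 = 2.000000 - (-4.000000)·(2.000000 - 1.900000)/(-4.000000 - (-5.601000)) = 2.249844; f(y_2) = 0.537535
y_3 = 2.249844 - (0.537535)·(2.249844 - 2.000000)/(0.537535 - (-4.000000)) = 2.220246; f(y_3) = -0.042177
y_4 = 2.220246 - (-0.042177)·(2.220246 - 2.249844)/(-0.042177 - (0.537535)) = 2.222400; f(y_4) = -0.000396

2.22240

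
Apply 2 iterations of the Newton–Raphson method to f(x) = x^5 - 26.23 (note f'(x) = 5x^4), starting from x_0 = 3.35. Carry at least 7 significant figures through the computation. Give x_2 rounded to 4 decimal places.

2.2729

x_0 = 3.350000: f = 395.684096, f' = 629.722531 → x_1 = 3.350000 - (395.684096)/(629.722531) = 2.721653
x_1 = 2.721653: f = 123.105816, f' = 274.347615 → x_2 = 2.721653 - (123.105816)/(274.347615) = 2.272931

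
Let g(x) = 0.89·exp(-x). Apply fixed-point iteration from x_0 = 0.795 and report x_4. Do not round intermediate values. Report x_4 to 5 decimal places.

x_1 = g(0.795000) = 0.401907
x_2 = g(0.401907) = 0.595448
x_3 = g(0.595448) = 0.490671
x_4 = g(0.490671) = 0.544872

0.54487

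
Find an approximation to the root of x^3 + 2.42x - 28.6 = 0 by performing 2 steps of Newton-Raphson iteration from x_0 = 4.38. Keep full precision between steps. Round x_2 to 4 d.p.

f'(x) = 3x^2 + 2.42
x_0 = 4.380000: f = 66.027272, f' = 59.973200 → x_1 = 4.380000 - (66.027272)/(59.973200) = 3.279054
x_1 = 3.279054: f = 14.592329, f' = 34.676580 → x_2 = 3.279054 - (14.592329)/(34.676580) = 2.858241

2.8582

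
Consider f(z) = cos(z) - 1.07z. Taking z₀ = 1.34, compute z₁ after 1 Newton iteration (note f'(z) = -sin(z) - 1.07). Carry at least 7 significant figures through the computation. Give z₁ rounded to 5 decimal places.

0.75030

z_0 = 1.340000: f = -1.205047, f' = -2.043485 → z_1 = 1.340000 - (-1.205047)/(-2.043485) = 0.750298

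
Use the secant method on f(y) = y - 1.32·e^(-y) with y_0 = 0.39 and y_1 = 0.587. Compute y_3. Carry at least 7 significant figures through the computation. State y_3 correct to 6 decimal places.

f(y_0) = -0.503715, f(y_1) = -0.146910
y_2 = 0.587000 - (-0.146910)·(0.587000 - 0.390000)/(-0.146910 - (-0.503715)) = 0.668113; f(y_2) = -0.008619
y_3 = 0.668113 - (-0.008619)·(0.668113 - 0.587000)/(-0.008619 - (-0.146910)) = 0.673168; f(y_3) = -0.000151

0.673168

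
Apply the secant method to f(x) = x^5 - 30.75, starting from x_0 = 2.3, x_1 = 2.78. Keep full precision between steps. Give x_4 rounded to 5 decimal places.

f(x_0) = 33.613430, f(x_1) = 135.294303
x_2 = 2.780000 - (135.294303)·(2.780000 - 2.300000)/(135.294303 - (33.613430)) = 2.141323; f(x_2) = 14.270530
x_3 = 2.141323 - (14.270530)·(2.141323 - 2.780000)/(14.270530 - (135.294303)) = 2.066013; f(x_3) = 6.891355
x_4 = 2.066013 - (6.891355)·(2.066013 - 2.141323)/(6.891355 - (14.270530)) = 1.995682; f(x_4) = 0.906036

1.99568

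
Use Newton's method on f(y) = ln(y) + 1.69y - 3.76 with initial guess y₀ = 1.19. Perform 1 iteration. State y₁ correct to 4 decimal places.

1.8124

Newton update: y ← y − f(y)/f'(y).
f'(y) = 1/y + 1.69
y_0 = 1.190000: f = -1.574947, f' = 2.530336 → y_1 = 1.190000 - (-1.574947)/(2.530336) = 1.812426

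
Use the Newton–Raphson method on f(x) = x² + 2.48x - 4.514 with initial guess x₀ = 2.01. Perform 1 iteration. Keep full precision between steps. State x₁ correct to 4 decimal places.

1.3160

f'(x) = 2x + 2.48
x_0 = 2.010000: f = 4.510900, f' = 6.500000 → x_1 = 2.010000 - (4.510900)/(6.500000) = 1.316015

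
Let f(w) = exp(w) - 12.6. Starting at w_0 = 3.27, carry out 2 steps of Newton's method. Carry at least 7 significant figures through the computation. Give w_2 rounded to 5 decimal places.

2.55527

f'(w) = exp(w)
w_0 = 3.270000: f = 13.711339, f' = 26.311339 → w_1 = 3.270000 - (13.711339)/(26.311339) = 2.748881
w_1 = 2.748881: f = 3.025137, f' = 15.625137 → w_2 = 2.748881 - (3.025137)/(15.625137) = 2.555274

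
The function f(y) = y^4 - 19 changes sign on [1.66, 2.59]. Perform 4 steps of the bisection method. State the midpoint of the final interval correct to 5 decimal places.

f(1.660000) = -11.406669, f(2.590000) = 25.998606 (opposite signs)
step 1: m = 2.125000, f(m) = 1.390869 > 0 → root in [1.660000, 2.125000]
step 2: m = 1.892500, f(m) = -6.172455 < 0 → root in [1.892500, 2.125000]
step 3: m = 2.008750, f(m) = -2.718157 < 0 → root in [2.008750, 2.125000]
step 4: m = 2.066875, f(m) = -0.750253 < 0 → root in [2.066875, 2.125000]
Midpoint of [2.066875, 2.125000] = 2.095937

2.09594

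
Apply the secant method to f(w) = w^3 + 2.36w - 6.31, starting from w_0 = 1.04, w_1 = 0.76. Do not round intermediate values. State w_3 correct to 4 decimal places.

f(w_0) = -2.730736, f(w_1) = -4.077424
w_2 = 0.760000 - (-4.077424)·(0.760000 - 1.040000)/(-4.077424 - (-2.730736)) = 1.607768; f(w_2) = 1.640279
w_3 = 1.607768 - (1.640279)·(1.607768 - 0.760000)/(1.640279 - (-4.077424)) = 1.364563; f(w_3) = -0.548775

1.3646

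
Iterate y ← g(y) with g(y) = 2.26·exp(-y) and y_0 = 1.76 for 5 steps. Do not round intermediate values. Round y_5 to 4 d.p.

y_1 = g(1.760000) = 0.388821
y_2 = g(0.388821) = 1.531953
y_3 = g(1.531953) = 0.488416
y_4 = g(0.488416) = 1.386731
y_5 = g(1.386731) = 0.564753

0.5648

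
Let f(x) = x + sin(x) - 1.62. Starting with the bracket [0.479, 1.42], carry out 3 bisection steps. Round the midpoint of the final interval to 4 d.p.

0.8907

f(0.479000) = -0.680108, f(1.420000) = 0.788652 (opposite signs)
step 1: m = 0.949500, f(m) = 0.142625 > 0 → root in [0.479000, 0.949500]
step 2: m = 0.714250, f(m) = -0.250699 < 0 → root in [0.714250, 0.949500]
step 3: m = 0.831875, f(m) = -0.048930 < 0 → root in [0.831875, 0.949500]
Midpoint of [0.831875, 0.949500] = 0.890688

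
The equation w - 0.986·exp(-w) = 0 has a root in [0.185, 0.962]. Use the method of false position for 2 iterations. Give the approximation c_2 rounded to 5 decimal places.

False-position update: c = (a·f(b) − b·f(a))/(f(b) − f(a)); replace the endpoint whose sign matches f(c).
f(0.185000) = -0.634469, f(0.962000) = 0.585222
step 1: c = 0.589186, f(c) = 0.042175 > 0 → new bracket [0.185000, 0.589186]
step 2: c = 0.563994, f(c) = 0.003026 > 0 → new bracket [0.185000, 0.563994]

0.56399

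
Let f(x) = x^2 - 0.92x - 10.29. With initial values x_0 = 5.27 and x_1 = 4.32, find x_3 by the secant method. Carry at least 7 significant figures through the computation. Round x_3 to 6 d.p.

Secant update: x_(k+1) = x_k − f(x_k)·(x_k − x_(k-1))/(f(x_k) − f(x_(k-1))).
f(x_0) = 12.634500, f(x_1) = 4.398000
x_2 = 4.320000 - (4.398000)·(4.320000 - 5.270000)/(4.398000 - (12.634500)) = 3.812734; f(x_2) = 0.739222
x_3 = 3.812734 - (0.739222)·(3.812734 - 4.320000)/(0.739222 - (4.398000)) = 3.710245; f(x_3) = 0.062493

3.710245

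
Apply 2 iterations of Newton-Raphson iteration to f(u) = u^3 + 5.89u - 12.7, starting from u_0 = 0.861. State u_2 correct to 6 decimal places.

f'(u) = 3u^2 + 5.89
u_0 = 0.861000: f = -6.990433, f' = 8.113963 → u_1 = 0.861000 - (-6.990433)/(8.113963) = 1.722531
u_1 = 1.722531: f = 2.556655, f' = 14.791342 → u_2 = 1.722531 - (2.556655)/(14.791342) = 1.549683

1.549683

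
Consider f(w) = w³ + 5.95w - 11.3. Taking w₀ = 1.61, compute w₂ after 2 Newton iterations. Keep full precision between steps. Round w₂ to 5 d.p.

f'(w) = 3w² + 5.95
w_0 = 1.610000: f = 2.452781, f' = 13.726300 → w_1 = 1.610000 - (2.452781)/(13.726300) = 1.431308
w_1 = 1.431308: f = 0.148520, f' = 12.095927 → w_2 = 1.431308 - (0.148520)/(12.095927) = 1.419029

1.41903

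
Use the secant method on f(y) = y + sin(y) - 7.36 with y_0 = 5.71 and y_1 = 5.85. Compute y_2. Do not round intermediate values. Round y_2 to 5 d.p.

f(y_0) = -2.192311, f(y_1) = -1.929764
y_2 = 5.850000 - (-1.929764)·(5.850000 - 5.710000)/(-1.929764 - (-2.192311)) = 6.879023; f(y_2) = 0.080226

6.87902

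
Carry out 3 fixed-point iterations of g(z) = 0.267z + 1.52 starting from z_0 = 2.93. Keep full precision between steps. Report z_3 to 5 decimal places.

2.08997

z_1 = g(2.930000) = 2.302310
z_2 = g(2.302310) = 2.134717
z_3 = g(2.134717) = 2.089969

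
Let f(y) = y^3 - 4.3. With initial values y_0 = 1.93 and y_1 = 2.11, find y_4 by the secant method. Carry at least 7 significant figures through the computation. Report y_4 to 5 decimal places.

Secant update: y_(k+1) = y_k − f(y_k)·(y_k − y_(k-1))/(f(y_k) − f(y_(k-1))).
f(y_0) = 2.889057, f(y_1) = 5.093931
y_2 = 2.110000 - (5.093931)·(2.110000 - 1.930000)/(5.093931 - (2.889057)) = 1.694145; f(y_2) = 0.562413
y_3 = 1.694145 - (0.562413)·(1.694145 - 2.110000)/(0.562413 - (5.093931)) = 1.642533; f(y_3) = 0.131412
y_4 = 1.642533 - (0.131412)·(1.642533 - 1.694145)/(0.131412 - (0.562413)) = 1.626796; f(y_4) = 0.005261

1.62680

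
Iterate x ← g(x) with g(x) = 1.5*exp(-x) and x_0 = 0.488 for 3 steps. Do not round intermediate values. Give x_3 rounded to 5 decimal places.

0.82543

x_1 = g(0.488000) = 0.920779
x_2 = g(0.920779) = 0.597313
x_3 = g(0.597313) = 0.825433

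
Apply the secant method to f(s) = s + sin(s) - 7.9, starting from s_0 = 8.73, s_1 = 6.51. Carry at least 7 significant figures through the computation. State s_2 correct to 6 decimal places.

7.491497

f(s_0) = 1.470215, f(s_1) = -1.165125
s_2 = 6.510000 - (-1.165125)·(6.510000 - 8.730000)/(-1.165125 - (1.470215)) = 7.491497; f(s_2) = 0.526515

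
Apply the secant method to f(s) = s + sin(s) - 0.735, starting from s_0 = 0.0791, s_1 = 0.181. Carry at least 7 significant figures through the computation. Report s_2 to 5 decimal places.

f(s_0) = -0.576882, f(s_1) = -0.373987
s_2 = 0.181000 - (-0.373987)·(0.181000 - 0.079100)/(-0.373987 - (-0.576882)) = 0.368827; f(s_2) = -0.005652

0.36883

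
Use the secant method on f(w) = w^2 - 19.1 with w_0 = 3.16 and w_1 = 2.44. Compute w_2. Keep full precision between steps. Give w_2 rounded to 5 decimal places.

4.78757

f(w_0) = -9.114400, f(w_1) = -13.146400
w_2 = 2.440000 - (-13.146400)·(2.440000 - 3.160000)/(-13.146400 - (-9.114400)) = 4.787571; f(w_2) = 3.820840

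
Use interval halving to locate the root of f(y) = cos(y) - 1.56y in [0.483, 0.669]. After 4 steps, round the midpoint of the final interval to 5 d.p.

0.54694

f(0.483000) = 0.132126, f(0.669000) = -0.259198 (opposite signs)
step 1: m = 0.576000, f(m) = -0.059912 < 0 → root in [0.483000, 0.576000]
step 2: m = 0.529500, f(m) = 0.037040 > 0 → root in [0.529500, 0.576000]
step 3: m = 0.552750, f(m) = -0.011206 < 0 → root in [0.529500, 0.552750]
step 4: m = 0.541125, f(m) = 0.012975 > 0 → root in [0.541125, 0.552750]
Midpoint of [0.541125, 0.552750] = 0.546938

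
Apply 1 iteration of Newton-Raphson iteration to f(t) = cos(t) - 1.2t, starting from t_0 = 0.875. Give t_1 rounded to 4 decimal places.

0.6671

f'(t) = -sin(t) - 1.2
t_0 = 0.875000: f = -0.409003, f' = -1.967544 → t_1 = 0.875000 - (-0.409003)/(-1.967544) = 0.667125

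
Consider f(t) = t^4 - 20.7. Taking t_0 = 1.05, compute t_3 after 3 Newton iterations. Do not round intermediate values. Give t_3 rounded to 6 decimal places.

3.066395

f'(t) = 4t^3
t_0 = 1.050000: f = -19.484494, f' = 4.630500 → t_1 = 1.050000 - (-19.484494)/(4.630500) = 5.257860
t_1 = 5.257860: f = 743.550851, f' = 581.415947 → t_2 = 5.257860 - (743.550851)/(581.415947) = 3.978997
t_2 = 3.978997: f = 229.965537, f' = 251.988640 → t_3 = 3.978997 - (229.965537)/(251.988640) = 3.066395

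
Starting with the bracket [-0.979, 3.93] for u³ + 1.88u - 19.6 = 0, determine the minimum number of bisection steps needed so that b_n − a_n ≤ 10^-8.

Initial width b − a = 3.93 − -0.979 = 4.909000.
After n steps the width is (b−a)/2^n; need (b−a)/2^n ≤ 10^-8.
So n ≥ log₂(4.909000/10^-8) = log₂(490900000.0000) ≈ 28.8709.
Hence n = 29.

29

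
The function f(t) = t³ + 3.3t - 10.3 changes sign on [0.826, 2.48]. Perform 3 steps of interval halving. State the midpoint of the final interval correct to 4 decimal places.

1.7564

f(0.826000) = -7.010640, f(2.480000) = 13.136992 (opposite signs)
step 1: m = 1.653000, f(m) = -0.328428 < 0 → root in [1.653000, 2.480000]
step 2: m = 2.066500, f(m) = 5.344278 > 0 → root in [1.653000, 2.066500]
step 3: m = 1.859750, f(m) = 2.269437 > 0 → root in [1.653000, 1.859750]
Midpoint of [1.653000, 1.859750] = 1.756375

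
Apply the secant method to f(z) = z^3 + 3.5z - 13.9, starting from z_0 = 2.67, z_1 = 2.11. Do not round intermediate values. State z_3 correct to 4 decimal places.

1.9300

f(z_0) = 14.479163, f(z_1) = 2.878931
z_2 = 2.110000 - (2.878931)·(2.110000 - 2.670000)/(2.878931 - (14.479163)) = 1.971020; f(z_2) = 0.655823
z_3 = 1.971020 - (0.655823)·(1.971020 - 2.110000)/(0.655823 - (2.878931)) = 1.930020; f(z_3) = 0.044356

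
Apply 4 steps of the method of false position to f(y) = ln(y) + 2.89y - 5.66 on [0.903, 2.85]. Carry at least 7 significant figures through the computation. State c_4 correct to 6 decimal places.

1.762405

False-position update: c = (a·f(b) − b·f(a))/(f(b) − f(a)); replace the endpoint whose sign matches f(c).
f(0.903000) = -3.152363, f(2.850000) = 3.623819
step 1: c = 1.808768, f(c) = 0.159986 > 0 → new bracket [0.903000, 1.808768]
step 2: c = 1.765020, f(c) = 0.009069 > 0 → new bracket [0.903000, 1.765020]
step 3: c = 1.762547, f(c) = 0.000521 > 0 → new bracket [0.903000, 1.762547]
step 4: c = 1.762405, f(c) = 0.000030 > 0 → new bracket [0.903000, 1.762405]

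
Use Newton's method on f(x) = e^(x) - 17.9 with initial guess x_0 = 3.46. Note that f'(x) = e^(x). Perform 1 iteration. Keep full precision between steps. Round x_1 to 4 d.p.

x_0 = 3.460000: f = 13.916977, f' = 31.816977 → x_1 = 3.460000 - (13.916977)/(31.816977) = 3.022593

3.0226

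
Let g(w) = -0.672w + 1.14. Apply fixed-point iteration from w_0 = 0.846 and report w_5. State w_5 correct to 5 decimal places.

0.65932

w_1 = g(0.846000) = 0.571488
w_2 = g(0.571488) = 0.755960
w_3 = g(0.755960) = 0.631995
w_4 = g(0.631995) = 0.715299
w_5 = g(0.715299) = 0.659319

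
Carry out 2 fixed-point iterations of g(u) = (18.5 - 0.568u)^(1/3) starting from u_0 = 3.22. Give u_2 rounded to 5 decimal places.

2.57375

u_1 = g(3.220000) = 2.554588
u_2 = g(2.554588) = 2.573749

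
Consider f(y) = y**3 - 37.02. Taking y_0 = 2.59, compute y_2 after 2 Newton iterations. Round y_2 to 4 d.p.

f'(y) = 3y**2
y_0 = 2.590000: f = -19.646021, f' = 20.124300 → y_1 = 2.590000 - (-19.646021)/(20.124300) = 3.566234
y_1 = 3.566234: f = 8.335444, f' = 38.154070 → y_2 = 3.566234 - (8.335444)/(38.154070) = 3.347766

3.3478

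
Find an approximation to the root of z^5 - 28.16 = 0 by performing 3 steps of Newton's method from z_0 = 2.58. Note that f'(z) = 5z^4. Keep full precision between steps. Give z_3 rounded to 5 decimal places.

1.95174

z_0 = 2.580000: f = 86.153765, f' = 221.538305 → z_1 = 2.580000 - (86.153765)/(221.538305) = 2.191111
z_1 = 2.191111: f = 22.343572, f' = 115.246483 → z_2 = 2.191111 - (22.343572)/(115.246483) = 1.997235
z_2 = 1.997235: f = 3.619396, f' = 79.558487 → z_3 = 1.997235 - (3.619396)/(79.558487) = 1.951741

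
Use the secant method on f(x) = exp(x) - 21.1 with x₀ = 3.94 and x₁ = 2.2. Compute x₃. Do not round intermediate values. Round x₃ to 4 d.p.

3.2337

f(x_0) = 30.318601, f(x_1) = -12.074987
x_2 = 2.200000 - (-12.074987)·(2.200000 - 3.940000)/(-12.074987 - (30.318601)) = 2.695605; f(x_2) = -6.285520
x_3 = 2.695605 - (-6.285520)·(2.695605 - 2.200000)/(-6.285520 - (-12.074987)) = 3.233675; f(x_3) = 4.272722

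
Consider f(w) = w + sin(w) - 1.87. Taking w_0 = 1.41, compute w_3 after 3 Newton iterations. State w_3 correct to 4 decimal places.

f'(w) = 1 + cos(w)
w_0 = 1.410000: f = 0.527100, f' = 1.160104 → w_1 = 1.410000 - (0.527100)/(1.160104) = 0.955644
w_1 = 0.955644: f = -0.097670, f' = 1.577083 → w_2 = 0.955644 - (-0.097670)/(1.577083) = 1.017575
w_2 = 1.017575: f = -0.001589, f' = 1.525431 → w_3 = 1.017575 - (-0.001589)/(1.525431) = 1.018616

1.0186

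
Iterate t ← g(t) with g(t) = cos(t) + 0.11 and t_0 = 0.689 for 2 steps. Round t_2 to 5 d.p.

t_1 = g(0.689000) = 0.881882
t_2 = g(0.881882) = 0.745699

0.74570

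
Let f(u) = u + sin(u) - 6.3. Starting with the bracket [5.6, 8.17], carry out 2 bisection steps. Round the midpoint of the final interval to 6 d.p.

6.563750

f(5.600000) = -1.331267, f(8.170000) = 2.820480 (opposite signs)
step 1: m = 6.885000, f(m) = 1.151139 > 0 → root in [5.600000, 6.885000]
step 2: m = 6.242500, f(m) = -0.098174 < 0 → root in [6.242500, 6.885000]
Midpoint of [6.242500, 6.885000] = 6.563750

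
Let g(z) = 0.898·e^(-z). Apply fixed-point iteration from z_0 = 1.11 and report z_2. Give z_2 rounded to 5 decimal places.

z_1 = g(1.110000) = 0.295944
z_2 = g(0.295944) = 0.667959

0.66796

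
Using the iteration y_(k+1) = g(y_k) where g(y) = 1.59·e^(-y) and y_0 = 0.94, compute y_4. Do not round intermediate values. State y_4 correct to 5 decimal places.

y_1 = g(0.940000) = 0.621098
y_2 = g(0.621098) = 0.854393
y_3 = g(0.854393) = 0.676611
y_4 = g(0.676611) = 0.808256

0.80826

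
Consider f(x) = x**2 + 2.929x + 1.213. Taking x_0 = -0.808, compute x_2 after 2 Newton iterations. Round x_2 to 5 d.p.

f'(x) = 2x + 2.929
x_0 = -0.808000: f = -0.500768, f' = 1.313000 → x_1 = -0.808000 - (-0.500768)/(1.313000) = -0.426608
x_1 = -0.426608: f = 0.145460, f' = 2.075784 → x_2 = -0.426608 - (0.145460)/(2.075784) = -0.496682

-0.49668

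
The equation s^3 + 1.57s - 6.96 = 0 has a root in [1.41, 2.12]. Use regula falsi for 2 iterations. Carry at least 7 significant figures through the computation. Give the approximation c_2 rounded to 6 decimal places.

1.626236

f(1.410000) = -1.943079, f(2.120000) = 5.896528
step 1: c = 1.585976, f(c) = -0.480777 < 0 → new bracket [1.585976, 2.120000]
step 2: c = 1.626236, f(c) = -0.105997 < 0 → new bracket [1.626236, 2.120000]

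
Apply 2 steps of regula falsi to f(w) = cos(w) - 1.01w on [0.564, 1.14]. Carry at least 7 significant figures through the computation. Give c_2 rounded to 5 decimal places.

False-position update: c = (a·f(b) − b·f(a))/(f(b) − f(a)); replace the endpoint whose sign matches f(c).
f(0.564000) = 0.275484, f(1.140000) = -0.733805
step 1: c = 0.721218, f(c) = 0.022572 > 0 → new bracket [0.721218, 1.140000]
step 2: c = 0.733715, f(c) = 0.001639 > 0 → new bracket [0.733715, 1.140000]

0.73372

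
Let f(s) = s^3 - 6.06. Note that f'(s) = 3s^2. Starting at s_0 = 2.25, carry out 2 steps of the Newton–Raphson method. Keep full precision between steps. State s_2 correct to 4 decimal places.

1.8261

s_0 = 2.250000: f = 5.330625, f' = 15.187500 → s_1 = 2.250000 - (5.330625)/(15.187500) = 1.899012
s_1 = 1.899012: f = 0.788309, f' = 10.818744 → s_2 = 1.899012 - (0.788309)/(10.818744) = 1.826147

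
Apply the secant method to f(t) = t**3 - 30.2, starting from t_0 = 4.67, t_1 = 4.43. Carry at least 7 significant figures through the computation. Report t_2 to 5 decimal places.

3.51666

f(t_0) = 71.647563, f(t_1) = 56.738307
t_2 = 4.430000 - (56.738307)·(4.430000 - 4.670000)/(56.738307 - (71.647563)) = 3.516662; f(t_2) = 13.290239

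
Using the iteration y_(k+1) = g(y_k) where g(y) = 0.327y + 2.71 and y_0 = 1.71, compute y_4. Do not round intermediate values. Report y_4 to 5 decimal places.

y_1 = g(1.710000) = 3.269170
y_2 = g(3.269170) = 3.779019
y_3 = g(3.779019) = 3.945739
y_4 = g(3.945739) = 4.000257

4.00026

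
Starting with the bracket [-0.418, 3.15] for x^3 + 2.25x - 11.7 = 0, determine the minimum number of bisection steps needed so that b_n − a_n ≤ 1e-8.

29

Initial width b − a = 3.15 − -0.418 = 3.568000.
After n steps the width is (b−a)/2^n; need (b−a)/2^n ≤ 1e-8.
So n ≥ log₂(3.568000/1e-8) = log₂(356800000.0000) ≈ 28.4105.
Hence n = 29.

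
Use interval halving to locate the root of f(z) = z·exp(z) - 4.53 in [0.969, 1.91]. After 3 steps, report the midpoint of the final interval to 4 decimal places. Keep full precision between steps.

f(0.969000) = -1.976387, f(1.910000) = 8.368400 (opposite signs)
step 1: m = 1.439500, f(m) = 1.542655 > 0 → root in [0.969000, 1.439500]
step 2: m = 1.204250, f(m) = -0.514720 < 0 → root in [1.204250, 1.439500]
step 3: m = 1.321875, f(m) = 0.427622 > 0 → root in [1.204250, 1.321875]
Midpoint of [1.204250, 1.321875] = 1.263062

1.2631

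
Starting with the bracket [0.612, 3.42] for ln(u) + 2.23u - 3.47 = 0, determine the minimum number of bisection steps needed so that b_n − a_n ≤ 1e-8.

Initial width b − a = 3.42 − 0.612 = 2.808000.
After n steps the width is (b−a)/2^n; need (b−a)/2^n ≤ 1e-8.
So n ≥ log₂(2.808000/1e-8) = log₂(280800000.0000) ≈ 28.0650.
Hence n = 29.

29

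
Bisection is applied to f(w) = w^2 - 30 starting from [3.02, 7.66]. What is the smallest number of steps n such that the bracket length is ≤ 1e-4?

Initial width b − a = 7.66 − 3.02 = 4.640000.
After n steps the width is (b−a)/2^n; need (b−a)/2^n ≤ 1e-4.
So n ≥ log₂(4.640000/1e-4) = log₂(46400.0000) ≈ 15.5018.
Hence n = 16.

16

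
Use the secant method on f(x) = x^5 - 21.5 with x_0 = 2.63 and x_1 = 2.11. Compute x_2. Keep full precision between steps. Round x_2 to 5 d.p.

1.98420

f(x_0) = 104.328420, f(x_1) = 20.322720
x_2 = 2.110000 - (20.322720)·(2.110000 - 2.630000)/(20.322720 - (104.328420)) = 1.984201; f(x_2) = 9.255909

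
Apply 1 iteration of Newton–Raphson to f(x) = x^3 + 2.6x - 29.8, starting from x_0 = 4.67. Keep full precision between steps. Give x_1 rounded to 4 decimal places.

f'(x) = 3x^2 + 2.6
x_0 = 4.670000: f = 84.189563, f' = 68.026700 → x_1 = 4.670000 - (84.189563)/(68.026700) = 3.432404

3.4324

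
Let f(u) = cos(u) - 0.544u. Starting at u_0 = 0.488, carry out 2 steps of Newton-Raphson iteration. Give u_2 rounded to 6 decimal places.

0.999041

f'(u) = -sin(u) - 0.544
u_0 = 0.488000: f = 0.617800, f' = -1.012860 → u_1 = 0.488000 - (0.617800)/(-1.012860) = 1.097956
u_1 = 1.097956: f = -0.141871, f' = -1.434278 → u_2 = 1.097956 - (-0.141871)/(-1.434278) = 0.999041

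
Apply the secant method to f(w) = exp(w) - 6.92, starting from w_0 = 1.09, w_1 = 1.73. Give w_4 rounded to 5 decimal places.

1.93388

f(w_0) = -3.945726, f(w_1) = -1.279346
w_2 = 1.730000 - (-1.279346)·(1.730000 - 1.090000)/(-1.279346 - (-3.945726)) = 2.037076; f(w_2) = 0.748155
w_3 = 2.037076 - (0.748155)·(2.037076 - 1.730000)/(0.748155 - (-1.279346)) = 1.923764; f(w_3) = -0.073320
w_4 = 1.923764 - (-0.073320)·(1.923764 - 2.037076)/(-0.073320 - (0.748155)) = 1.933877; f(w_4) = -0.003724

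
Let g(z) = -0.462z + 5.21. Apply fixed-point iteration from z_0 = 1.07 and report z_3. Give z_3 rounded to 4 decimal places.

z_1 = g(1.070000) = 4.715660
z_2 = g(4.715660) = 3.031365
z_3 = g(3.031365) = 3.809509

3.8095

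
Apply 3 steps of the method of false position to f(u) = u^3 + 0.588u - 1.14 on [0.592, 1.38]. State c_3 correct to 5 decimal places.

f(0.592000) = -0.584429, f(1.380000) = 2.299512
step 1: c = 0.751688, f(c) = -0.273278 < 0 → new bracket [0.751688, 1.380000]
step 2: c = 0.818426, f(c) = -0.110566 < 0 → new bracket [0.818426, 1.380000]
step 3: c = 0.844189, f(c) = -0.042001 < 0 → new bracket [0.844189, 1.380000]

0.84419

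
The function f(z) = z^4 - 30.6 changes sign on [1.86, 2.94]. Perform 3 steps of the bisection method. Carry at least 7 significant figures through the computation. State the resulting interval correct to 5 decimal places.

f(1.860000) = -18.631168, f(2.940000) = 44.111821 (opposite signs)
step 1: m = 2.400000, f(m) = 2.577600 > 0 → root in [1.860000, 2.400000]
step 2: m = 2.130000, f(m) = -10.016538 < 0 → root in [2.130000, 2.400000]
step 3: m = 2.265000, f(m) = -4.280791 < 0 → root in [2.265000, 2.400000]

[2.26500, 2.40000]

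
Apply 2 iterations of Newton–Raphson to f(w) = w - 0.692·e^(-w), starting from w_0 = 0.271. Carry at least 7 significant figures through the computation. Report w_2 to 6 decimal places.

0.443923

f'(w) = 1 + 0.692·e^(-w)
w_0 = 0.271000: f = -0.256731, f' = 1.527731 → w_1 = 0.271000 - (-0.256731)/(1.527731) = 0.439047
w_1 = 0.439047: f = -0.007051, f' = 1.446098 → w_2 = 0.439047 - (-0.007051)/(1.446098) = 0.443923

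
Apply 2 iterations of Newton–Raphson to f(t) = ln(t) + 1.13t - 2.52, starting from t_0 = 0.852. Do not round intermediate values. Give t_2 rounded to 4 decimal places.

1.7378

f'(t) = 1/t + 1.13
t_0 = 0.852000: f = -1.717409, f' = 2.303709 → t_1 = 0.852000 - (-1.717409)/(2.303709) = 1.597497
t_1 = 1.597497: f = -0.246390, f' = 1.755979 → t_2 = 1.597497 - (-0.246390)/(1.755979) = 1.737812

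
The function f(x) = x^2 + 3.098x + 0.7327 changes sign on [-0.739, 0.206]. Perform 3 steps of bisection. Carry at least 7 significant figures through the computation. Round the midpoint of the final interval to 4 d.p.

-0.2074

f(-0.739000) = -1.010601, f(0.206000) = 1.413324 (opposite signs)
step 1: m = -0.266500, f(m) = -0.021895 < 0 → root in [-0.266500, 0.206000]
step 2: m = -0.030250, f(m) = 0.639901 > 0 → root in [-0.266500, -0.030250]
step 3: m = -0.148375, f(m) = 0.295049 > 0 → root in [-0.266500, -0.148375]
Midpoint of [-0.266500, -0.148375] = -0.207437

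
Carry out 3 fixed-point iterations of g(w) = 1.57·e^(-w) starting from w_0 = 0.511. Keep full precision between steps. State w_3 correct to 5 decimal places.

w_1 = g(0.511000) = 0.941836
w_2 = g(0.941836) = 0.612161
w_3 = g(0.612161) = 0.851219

0.85122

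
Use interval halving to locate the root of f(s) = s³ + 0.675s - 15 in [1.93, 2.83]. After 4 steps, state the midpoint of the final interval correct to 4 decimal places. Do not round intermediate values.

f(1.930000) = -6.508193, f(2.830000) = 9.575437 (opposite signs)
step 1: m = 2.380000, f(m) = 0.087772 > 0 → root in [1.930000, 2.380000]
step 2: m = 2.155000, f(m) = -3.537501 < 0 → root in [2.155000, 2.380000]
step 3: m = 2.267500, f(m) = -1.810959 < 0 → root in [2.267500, 2.380000]
step 4: m = 2.323750, f(m) = -0.883651 < 0 → root in [2.323750, 2.380000]
Midpoint of [2.323750, 2.380000] = 2.351875

2.3519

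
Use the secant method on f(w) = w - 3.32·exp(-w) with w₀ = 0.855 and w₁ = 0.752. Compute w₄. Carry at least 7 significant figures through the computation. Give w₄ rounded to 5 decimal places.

1.10243

f(w_0) = -0.556940, f(w_1) = -0.813124
w_2 = 0.752000 - (-0.813124)·(0.752000 - 0.855000)/(-0.813124 - (-0.556940)) = 1.078921; f(w_2) = -0.049753
w_3 = 1.078921 - (-0.049753)·(1.078921 - 0.752000)/(-0.049753 - (-0.813124)) = 1.100228; f(w_3) = -0.004651
w_4 = 1.100228 - (-0.004651)·(1.100228 - 1.078921)/(-0.004651 - (-0.049753)) = 1.102426; f(w_4) = -0.000029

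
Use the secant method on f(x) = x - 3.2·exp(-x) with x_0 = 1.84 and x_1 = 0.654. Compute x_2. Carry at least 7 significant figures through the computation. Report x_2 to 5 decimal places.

1.16548

f(x_0) = 1.331784, f(x_1) = -1.009878
x_2 = 0.654000 - (-1.009878)·(0.654000 - 1.840000)/(-1.009878 - (1.331784)) = 1.165481; f(x_2) = 0.167808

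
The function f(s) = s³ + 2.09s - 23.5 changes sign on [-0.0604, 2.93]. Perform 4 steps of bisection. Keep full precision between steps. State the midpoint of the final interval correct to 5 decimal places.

2.64965

f(-0.060400) = -23.626456, f(2.930000) = 7.777457 (opposite signs)
step 1: m = 1.434800, f(m) = -17.547515 < 0 → root in [1.434800, 2.930000]
step 2: m = 2.182400, f(m) = -8.544297 < 0 → root in [2.182400, 2.930000]
step 3: m = 2.556200, f(m) = -1.454926 < 0 → root in [2.556200, 2.930000]
step 4: m = 2.743100, f(m) = 2.873803 > 0 → root in [2.556200, 2.743100]
Midpoint of [2.556200, 2.743100] = 2.649650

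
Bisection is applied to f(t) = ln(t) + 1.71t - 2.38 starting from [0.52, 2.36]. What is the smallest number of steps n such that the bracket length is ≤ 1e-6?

21

Initial width b − a = 2.36 − 0.52 = 1.840000.
After n steps the width is (b−a)/2^n; need (b−a)/2^n ≤ 1e-6.
So n ≥ log₂(1.840000/1e-6) = log₂(1840000.0000) ≈ 20.8113.
Hence n = 21.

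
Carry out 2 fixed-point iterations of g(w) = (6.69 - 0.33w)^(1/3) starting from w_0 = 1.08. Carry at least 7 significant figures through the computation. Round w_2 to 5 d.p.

w_1 = g(1.080000) = 1.850192
w_2 = g(1.850192) = 1.825105

1.82510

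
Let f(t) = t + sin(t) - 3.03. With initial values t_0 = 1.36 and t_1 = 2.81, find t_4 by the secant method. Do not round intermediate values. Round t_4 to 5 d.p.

Secant update: t_(k+1) = t_k − f(t_k)·(t_k − t_(k-1))/(f(t_k) − f(t_(k-1))).
f(t_0) = -0.692135, f(t_1) = 0.105549
t_2 = 2.810000 - (0.105549)·(2.810000 - 1.360000)/(0.105549 - (-0.692135)) = 2.618137; f(t_2) = 0.088013
t_3 = 2.618137 - (0.088013)·(2.618137 - 2.810000)/(0.088013 - (0.105549)) = 1.655195; f(t_3) = -0.378364
t_4 = 1.655195 - (-0.378364)·(1.655195 - 2.618137)/(-0.378364 - (0.088013)) = 2.436414; f(t_4) = 0.054584

2.43641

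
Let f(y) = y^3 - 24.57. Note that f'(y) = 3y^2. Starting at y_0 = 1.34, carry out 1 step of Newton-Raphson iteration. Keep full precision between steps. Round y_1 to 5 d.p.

y_0 = 1.340000: f = -22.163896, f' = 5.386800 → y_1 = 1.340000 - (-22.163896)/(5.386800) = 5.454483

5.45448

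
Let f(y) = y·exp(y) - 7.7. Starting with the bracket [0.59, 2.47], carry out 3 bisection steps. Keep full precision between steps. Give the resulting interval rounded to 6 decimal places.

[1.530000, 1.765000]

f(0.590000) = -6.635647, f(2.470000) = 21.501444 (opposite signs)
step 1: m = 1.530000, f(m) = -0.634189 < 0 → root in [1.530000, 2.470000]
step 2: m = 2.000000, f(m) = 7.078112 > 0 → root in [1.530000, 2.000000]
step 3: m = 1.765000, f(m) = 2.610375 > 0 → root in [1.530000, 1.765000]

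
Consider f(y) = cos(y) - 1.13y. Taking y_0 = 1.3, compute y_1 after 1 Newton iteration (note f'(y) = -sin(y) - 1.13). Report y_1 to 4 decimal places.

0.7261

y_0 = 1.300000: f = -1.201501, f' = -2.093558 → y_1 = 1.300000 - (-1.201501)/(-2.093558) = 0.726096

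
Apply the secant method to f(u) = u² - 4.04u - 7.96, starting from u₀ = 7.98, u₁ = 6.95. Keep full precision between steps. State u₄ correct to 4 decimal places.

5.4925

Secant update: u_(k+1) = u_k − f(u_k)·(u_k − u_(k-1))/(f(u_k) − f(u_(k-1))).
f(u_0) = 23.481200, f(u_1) = 12.264500
u_2 = 6.950000 - (12.264500)·(6.950000 - 7.980000)/(12.264500 - (23.481200)) = 5.823783; f(u_2) = 2.428367
u_3 = 5.823783 - (2.428367)·(5.823783 - 6.950000)/(2.428367 - (12.264500)) = 5.545740; f(u_3) = 0.390445
u_4 = 5.545740 - (0.390445)·(5.545740 - 5.823783)/(0.390445 - (2.428367)) = 5.492470; f(u_4) = 0.017649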